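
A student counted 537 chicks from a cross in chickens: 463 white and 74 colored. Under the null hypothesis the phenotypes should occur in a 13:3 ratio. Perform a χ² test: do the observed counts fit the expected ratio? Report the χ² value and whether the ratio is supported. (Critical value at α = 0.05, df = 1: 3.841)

Total ratio parts = 16. Expected numbers out of 537:
  white: 537 × 13/16 = 436.3125
  colored: 537 × 3/16 = 100.6875
χ² = Σ (O − E)² / E
  white: (463 − 436.3125)² / 436.3125 = 1.6324
  colored: (74 − 100.6875)² / 100.6875 = 7.0736
χ² = 1.6324 + 7.0736 = 8.706
Degrees of freedom = 2 − 1 = 1; critical value at α = 0.05 is 3.841.
Since 8.706 > 3.841, we reject the null hypothesis — the data do not fit the 13:3 ratio.

8.706; not consistent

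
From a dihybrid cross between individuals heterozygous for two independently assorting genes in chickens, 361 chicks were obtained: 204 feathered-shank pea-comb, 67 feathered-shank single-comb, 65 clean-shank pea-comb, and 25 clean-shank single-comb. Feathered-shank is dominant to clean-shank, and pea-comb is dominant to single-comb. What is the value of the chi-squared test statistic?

A dihybrid F₂ with independent assortment and complete dominance at both loci gives a 9:3:3:1 phenotypic ratio.
The 9:3:3:1 ratio has 16 parts, so with N = 361 the expected counts are:
  feathered-shank pea-comb: 361 × 9/16 = 203.0625
  feathered-shank single-comb: 361 × 3/16 = 67.6875
  clean-shank pea-comb: 361 × 3/16 = 67.6875
  clean-shank single-comb: 361 × 1/16 = 22.5625
χ² = Σ (O − E)² / E
  feathered-shank pea-comb: (204 − 203.0625)² / 203.0625 = 0.0043
  feathered-shank single-comb: (67 − 67.6875)² / 67.6875 = 0.0070
  clean-shank pea-comb: (65 − 67.6875)² / 67.6875 = 0.1067
  clean-shank single-comb: (25 − 22.5625)² / 22.5625 = 0.2633
χ² = 0.0043 + 0.0070 + 0.1067 + 0.2633 = 0.3813 ≈ 0.381

0.381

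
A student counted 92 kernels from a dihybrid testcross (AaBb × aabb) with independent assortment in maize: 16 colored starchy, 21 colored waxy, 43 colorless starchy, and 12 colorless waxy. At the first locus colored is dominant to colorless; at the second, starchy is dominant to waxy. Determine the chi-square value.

A dihybrid testcross with independent assortment gives a 1:1:1:1 ratio.
The 1:1:1:1 ratio has 4 parts, so with N = 92 the expected counts are:
  colored starchy: 92 × 1/4 = 23
  colored waxy: 92 × 1/4 = 23
  colorless starchy: 92 × 1/4 = 23
  colorless waxy: 92 × 1/4 = 23
χ² = Σ (O − E)² / E
  colored starchy: (16 − 23)² / 23 = 2.1304
  colored waxy: (21 − 23)² / 23 = 0.1739
  colorless starchy: (43 − 23)² / 23 = 17.3913
  colorless waxy: (12 − 23)² / 23 = 5.2609
χ² = 2.1304 + 0.1739 + 17.3913 + 5.2609 = 24.9565 ≈ 24.957

24.957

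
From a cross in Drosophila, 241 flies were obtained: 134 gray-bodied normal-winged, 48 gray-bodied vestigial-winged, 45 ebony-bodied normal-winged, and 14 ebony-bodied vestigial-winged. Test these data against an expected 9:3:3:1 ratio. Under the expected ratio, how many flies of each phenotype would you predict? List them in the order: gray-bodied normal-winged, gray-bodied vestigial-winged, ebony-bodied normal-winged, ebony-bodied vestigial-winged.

135.5625, 45.1875, 45.1875, 15.0625

The 9:3:3:1 ratio has 16 parts, so with N = 241 the expected counts are:
  gray-bodied normal-winged: 241 × 9/16 = 135.5625
  gray-bodied vestigial-winged: 241 × 3/16 = 45.1875
  ebony-bodied normal-winged: 241 × 3/16 = 45.1875
  ebony-bodied vestigial-winged: 241 × 1/16 = 15.0625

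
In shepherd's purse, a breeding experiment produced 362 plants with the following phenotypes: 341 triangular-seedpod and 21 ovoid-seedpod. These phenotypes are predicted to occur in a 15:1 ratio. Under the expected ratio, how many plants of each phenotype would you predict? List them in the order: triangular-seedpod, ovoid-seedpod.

339.375, 22.625

The 15:1 ratio has 16 parts, so with N = 362 the expected counts are:
  triangular-seedpod: 362 × 15/16 = 339.375
  ovoid-seedpod: 362 × 1/16 = 22.625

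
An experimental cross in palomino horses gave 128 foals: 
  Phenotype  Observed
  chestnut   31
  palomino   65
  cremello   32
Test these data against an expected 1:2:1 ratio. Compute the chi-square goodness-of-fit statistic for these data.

Total ratio parts = 4. Expected numbers out of 128:
  chestnut: 128 × 1/4 = 32
  palomino: 128 × 2/4 = 64
  cremello: 128 × 1/4 = 32
χ² = Σ (O − E)² / E
  chestnut: (31 − 32)² / 32 = 0.0312
  palomino: (65 − 64)² / 64 = 0.0156
  cremello: (32 − 32)² / 32 = 0.0000
χ² = 0.0312 + 0.0156 + 0.0000 = 0.0468 ≈ 0.047

0.047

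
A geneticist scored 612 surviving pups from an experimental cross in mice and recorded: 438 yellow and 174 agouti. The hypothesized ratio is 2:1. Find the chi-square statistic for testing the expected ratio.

6.618

The 2:1 ratio has 3 parts, so with N = 612 the expected counts are:
  yellow: 612 × 2/3 = 408
  agouti: 612 × 1/3 = 204
χ² = Σ (O − E)² / E
  yellow: (438 − 408)² / 408 = 2.2059
  agouti: (174 − 204)² / 204 = 4.4118
χ² = 2.2059 + 4.4118 = 6.6177 ≈ 6.618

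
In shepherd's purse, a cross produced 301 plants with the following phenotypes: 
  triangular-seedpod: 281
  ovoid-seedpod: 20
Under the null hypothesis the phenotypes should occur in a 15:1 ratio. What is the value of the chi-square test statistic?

The 15:1 ratio has 16 parts, so with N = 301 the expected counts are:
  triangular-seedpod: 301 × 15/16 = 282.1875
  ovoid-seedpod: 301 × 1/16 = 18.8125
χ² = Σ (O − E)² / E
  triangular-seedpod: (281 − 282.1875)² / 282.1875 = 0.0050
  ovoid-seedpod: (20 − 18.8125)² / 18.8125 = 0.0750
χ² = 0.0050 + 0.0750 = 0.080

0.080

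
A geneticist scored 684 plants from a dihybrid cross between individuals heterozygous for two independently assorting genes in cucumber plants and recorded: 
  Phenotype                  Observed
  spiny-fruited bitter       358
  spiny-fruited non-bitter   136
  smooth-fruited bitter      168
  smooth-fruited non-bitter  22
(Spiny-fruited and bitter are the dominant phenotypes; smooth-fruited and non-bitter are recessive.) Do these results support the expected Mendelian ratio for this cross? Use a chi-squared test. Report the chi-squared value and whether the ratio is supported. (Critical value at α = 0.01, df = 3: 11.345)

A dihybrid F₂ with independent assortment and complete dominance at both loci gives a 9:3:3:1 phenotypic ratio.
The 9:3:3:1 ratio has 16 parts, so with N = 684 the expected counts are:
  spiny-fruited bitter: 684 × 9/16 = 384.75
  spiny-fruited non-bitter: 684 × 3/16 = 128.25
  smooth-fruited bitter: 684 × 3/16 = 128.25
  smooth-fruited non-bitter: 684 × 1/16 = 42.75
χ² = Σ (O − E)² / E
  spiny-fruited bitter: (358 − 384.75)² / 384.75 = 1.8598
  spiny-fruited non-bitter: (136 − 128.25)² / 128.25 = 0.4683
  smooth-fruited bitter: (168 − 128.25)² / 128.25 = 12.3202
  smooth-fruited non-bitter: (22 − 42.75)² / 42.75 = 10.0716
χ² = 1.8598 + 0.4683 + 12.3202 + 10.0716 = 24.7199 ≈ 24.720
Degrees of freedom = 4 − 1 = 3; critical value at α = 0.01 is 11.345.
Since 24.720 > 11.345, we reject the null hypothesis — the data do not fit the 9:3:3:1 ratio.

24.720; not consistent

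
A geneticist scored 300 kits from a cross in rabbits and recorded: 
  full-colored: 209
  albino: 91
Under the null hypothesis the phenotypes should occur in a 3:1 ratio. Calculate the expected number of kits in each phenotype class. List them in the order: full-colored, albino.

The 3:1 ratio has 4 parts, so with N = 300 the expected counts are:
  full-colored: 300 × 3/4 = 225
  albino: 300 × 1/4 = 75

225, 75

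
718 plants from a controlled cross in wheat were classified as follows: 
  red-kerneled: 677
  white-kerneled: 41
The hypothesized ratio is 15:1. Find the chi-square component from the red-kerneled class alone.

0.022

The 15:1 ratio has 16 parts, so with N = 718 the expected counts are:
  red-kerneled: 718 × 15/16 = 673.125
  white-kerneled: 718 × 1/16 = 44.875
Contribution of red-kerneled: (677 − 673.125)² / 673.125 = 0.0223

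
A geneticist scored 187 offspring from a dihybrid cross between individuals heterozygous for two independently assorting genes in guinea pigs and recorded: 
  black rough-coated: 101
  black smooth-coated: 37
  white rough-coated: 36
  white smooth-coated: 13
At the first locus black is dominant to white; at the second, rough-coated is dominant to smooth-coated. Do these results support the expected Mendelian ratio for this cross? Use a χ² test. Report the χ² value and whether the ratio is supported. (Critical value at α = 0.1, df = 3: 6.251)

A dihybrid F₂ with independent assortment and complete dominance at both loci gives a 9:3:3:1 phenotypic ratio.
The 9:3:3:1 ratio has 16 parts, so with N = 187 the expected counts are:
  black rough-coated: 187 × 9/16 = 105.1875
  black smooth-coated: 187 × 3/16 = 35.0625
  white rough-coated: 187 × 3/16 = 35.0625
  white smooth-coated: 187 × 1/16 = 11.6875
χ² = Σ (O − E)² / E
  black rough-coated: (101 − 105.1875)² / 105.1875 = 0.1667
  black smooth-coated: (37 − 35.0625)² / 35.0625 = 0.1071
  white rough-coated: (36 − 35.0625)² / 35.0625 = 0.0251
  white smooth-coated: (13 − 11.6875)² / 11.6875 = 0.1474
χ² = 0.1667 + 0.1071 + 0.0251 + 0.1474 = 0.4463 ≈ 0.446
Degrees of freedom = 4 − 1 = 3; critical value at α = 0.1 is 6.251.
Since 0.446 < 6.251, we fail to reject the null hypothesis — the data are consistent with the 9:3:3:1 ratio.

0.446; consistent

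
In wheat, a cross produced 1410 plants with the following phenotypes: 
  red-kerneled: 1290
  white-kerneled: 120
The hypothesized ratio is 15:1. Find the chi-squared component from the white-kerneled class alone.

Expected counts for N = 1410 under a 15:1 ratio (total parts = 16):
  red-kerneled: 1410 × 15/16 = 1321.875
  white-kerneled: 1410 × 1/16 = 88.125
Contribution of white-kerneled: (120 − 88.125)² / 88.125 = 11.5293

11.529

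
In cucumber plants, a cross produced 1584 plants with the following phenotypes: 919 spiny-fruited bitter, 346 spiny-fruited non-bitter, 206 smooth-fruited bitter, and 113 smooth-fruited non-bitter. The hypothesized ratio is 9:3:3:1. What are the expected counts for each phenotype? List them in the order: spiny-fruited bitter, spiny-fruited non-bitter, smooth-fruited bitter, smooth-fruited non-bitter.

The 9:3:3:1 ratio has 16 parts, so with N = 1584 the expected counts are:
  spiny-fruited bitter: 1584 × 9/16 = 891
  spiny-fruited non-bitter: 1584 × 3/16 = 297
  smooth-fruited bitter: 1584 × 3/16 = 297
  smooth-fruited non-bitter: 1584 × 1/16 = 99

891, 297, 297, 99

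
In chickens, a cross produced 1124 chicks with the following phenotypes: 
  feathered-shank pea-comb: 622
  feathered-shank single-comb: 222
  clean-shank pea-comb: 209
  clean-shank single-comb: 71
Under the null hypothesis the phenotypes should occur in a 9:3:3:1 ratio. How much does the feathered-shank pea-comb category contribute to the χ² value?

0.166

Under the 9:3:3:1 hypothesis (Σ ratio = 16, N = 1124):
  feathered-shank pea-comb: 1124 × 9/16 = 632.25
  feathered-shank single-comb: 1124 × 3/16 = 210.75
  clean-shank pea-comb: 1124 × 3/16 = 210.75
  clean-shank single-comb: 1124 × 1/16 = 70.25
Contribution of feathered-shank pea-comb: (622 − 632.25)² / 632.25 = 0.1662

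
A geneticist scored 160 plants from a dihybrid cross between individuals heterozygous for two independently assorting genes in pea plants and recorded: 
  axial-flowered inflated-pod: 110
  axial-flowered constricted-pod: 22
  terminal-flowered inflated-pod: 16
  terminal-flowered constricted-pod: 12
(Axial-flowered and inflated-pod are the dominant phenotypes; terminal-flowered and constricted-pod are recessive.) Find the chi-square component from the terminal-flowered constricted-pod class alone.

A dihybrid F₂ with independent assortment and complete dominance at both loci gives a 9:3:3:1 phenotypic ratio.
Under the 9:3:3:1 hypothesis (Σ ratio = 16, N = 160):
  axial-flowered inflated-pod: 160 × 9/16 = 90
  axial-flowered constricted-pod: 160 × 3/16 = 30
  terminal-flowered inflated-pod: 160 × 3/16 = 30
  terminal-flowered constricted-pod: 160 × 1/16 = 10
Contribution of terminal-flowered constricted-pod: (12 − 10)² / 10 = 0.4000

0.400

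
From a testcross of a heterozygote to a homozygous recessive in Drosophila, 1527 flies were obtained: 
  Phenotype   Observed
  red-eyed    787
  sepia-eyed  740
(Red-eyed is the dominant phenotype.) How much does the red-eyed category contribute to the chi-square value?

A testcross of a heterozygote (Aa × aa) gives a 1:1 phenotypic ratio.
The 1:1 ratio has 2 parts, so with N = 1527 the expected counts are:
  red-eyed: 1527 × 1/2 = 763.5
  sepia-eyed: 1527 × 1/2 = 763.5
Contribution of red-eyed: (787 − 763.5)² / 763.5 = 0.7233

0.723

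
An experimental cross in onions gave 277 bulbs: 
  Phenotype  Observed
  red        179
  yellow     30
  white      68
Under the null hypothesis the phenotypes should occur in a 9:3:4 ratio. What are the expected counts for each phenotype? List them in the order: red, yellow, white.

155.8125, 51.9375, 69.25

Total ratio parts = 16. Expected numbers out of 277:
  red: 277 × 9/16 = 155.8125
  yellow: 277 × 3/16 = 51.9375
  white: 277 × 4/16 = 69.25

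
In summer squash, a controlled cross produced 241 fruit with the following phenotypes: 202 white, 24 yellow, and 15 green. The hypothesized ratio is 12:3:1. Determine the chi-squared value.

12.433

The 12:3:1 ratio has 16 parts, so with N = 241 the expected counts are:
  white: 241 × 12/16 = 180.75
  yellow: 241 × 3/16 = 45.1875
  green: 241 × 1/16 = 15.0625
χ² = Σ (O − E)² / E
  white: (202 − 180.75)² / 180.75 = 2.4983
  yellow: (24 − 45.1875)² / 45.1875 = 9.9344
  green: (15 − 15.0625)² / 15.0625 = 0.0003
χ² = 2.4983 + 9.9344 + 0.0003 = 12.433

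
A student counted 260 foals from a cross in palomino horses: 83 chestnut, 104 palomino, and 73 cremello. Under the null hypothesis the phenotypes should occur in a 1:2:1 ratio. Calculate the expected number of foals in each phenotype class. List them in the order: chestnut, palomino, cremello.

65, 130, 65

Under the 1:2:1 hypothesis (Σ ratio = 4, N = 260):
  chestnut: 260 × 1/4 = 65
  palomino: 260 × 2/4 = 130
  cremello: 260 × 1/4 = 65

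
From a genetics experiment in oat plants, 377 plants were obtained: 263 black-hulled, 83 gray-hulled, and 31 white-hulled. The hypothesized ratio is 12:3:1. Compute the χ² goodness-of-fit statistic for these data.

Expected counts for N = 377 under a 12:3:1 ratio (total parts = 16):
  black-hulled: 377 × 12/16 = 282.75
  gray-hulled: 377 × 3/16 = 70.6875
  white-hulled: 377 × 1/16 = 23.5625
χ² = Σ (O − E)² / E
  black-hulled: (263 − 282.75)² / 282.75 = 1.3795
  gray-hulled: (83 − 70.6875)² / 70.6875 = 2.1446
  white-hulled: (31 − 23.5625)² / 23.5625 = 2.3476
χ² = 1.3795 + 2.1446 + 2.3476 = 5.8717 ≈ 5.872

5.872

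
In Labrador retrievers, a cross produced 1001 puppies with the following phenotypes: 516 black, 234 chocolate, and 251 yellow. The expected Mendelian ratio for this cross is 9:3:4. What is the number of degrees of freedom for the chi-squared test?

2

A goodness-of-fit test with 3 phenotype classes has df = 3 − 1 = 2.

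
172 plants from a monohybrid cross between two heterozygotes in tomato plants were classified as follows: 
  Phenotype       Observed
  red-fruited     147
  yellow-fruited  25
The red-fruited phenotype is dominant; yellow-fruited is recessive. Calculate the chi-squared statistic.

For a monohybrid cross between heterozygotes with complete dominance, the expected phenotypic ratio is 3:1.
The 3:1 ratio has 4 parts, so with N = 172 the expected counts are:
  red-fruited: 172 × 3/4 = 129
  yellow-fruited: 172 × 1/4 = 43
χ² = Σ (O − E)² / E
  red-fruited: (147 − 129)² / 129 = 2.5116
  yellow-fruited: (25 − 43)² / 43 = 7.5349
χ² = 2.5116 + 7.5349 = 10.0465 ≈ 10.047

10.047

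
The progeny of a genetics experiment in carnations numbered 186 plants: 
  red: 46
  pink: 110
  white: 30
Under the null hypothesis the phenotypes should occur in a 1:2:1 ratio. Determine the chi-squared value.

8.968

Expected counts for N = 186 under a 1:2:1 ratio (total parts = 4):
  red: 186 × 1/4 = 46.5
  pink: 186 × 2/4 = 93
  white: 186 × 1/4 = 46.5
χ² = Σ (O − E)² / E
  red: (46 − 46.5)² / 46.5 = 0.0054
  pink: (110 − 93)² / 93 = 3.1075
  white: (30 − 46.5)² / 46.5 = 5.8548
χ² = 0.0054 + 3.1075 + 5.8548 = 8.9677 ≈ 8.968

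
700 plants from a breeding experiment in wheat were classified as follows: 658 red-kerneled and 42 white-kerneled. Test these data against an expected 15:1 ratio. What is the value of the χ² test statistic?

Total ratio parts = 16. Expected numbers out of 700:
  red-kerneled: 700 × 15/16 = 656.25
  white-kerneled: 700 × 1/16 = 43.75
χ² = Σ (O − E)² / E
  red-kerneled: (658 − 656.25)² / 656.25 = 0.0047
  white-kerneled: (42 − 43.75)² / 43.75 = 0.0700
χ² = 0.0047 + 0.0700 = 0.0747 ≈ 0.075

0.075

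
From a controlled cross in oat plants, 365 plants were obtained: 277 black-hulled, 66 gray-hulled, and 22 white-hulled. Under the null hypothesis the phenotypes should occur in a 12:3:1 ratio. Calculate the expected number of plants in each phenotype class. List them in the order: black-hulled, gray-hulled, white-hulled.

Total ratio parts = 16. Expected numbers out of 365:
  black-hulled: 365 × 12/16 = 273.75
  gray-hulled: 365 × 3/16 = 68.4375
  white-hulled: 365 × 1/16 = 22.8125

273.75, 68.4375, 22.8125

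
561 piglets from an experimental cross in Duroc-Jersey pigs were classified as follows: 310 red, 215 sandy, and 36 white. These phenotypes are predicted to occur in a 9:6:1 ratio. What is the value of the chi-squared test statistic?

Under the 9:6:1 hypothesis (Σ ratio = 16, N = 561):
  red: 561 × 9/16 = 315.5625
  sandy: 561 × 6/16 = 210.375
  white: 561 × 1/16 = 35.0625
χ² = Σ (O − E)² / E
  red: (310 − 315.5625)² / 315.5625 = 0.0981
  sandy: (215 − 210.375)² / 210.375 = 0.1017
  white: (36 − 35.0625)² / 35.0625 = 0.0251
χ² = 0.0981 + 0.1017 + 0.0251 = 0.2249 ≈ 0.225

0.225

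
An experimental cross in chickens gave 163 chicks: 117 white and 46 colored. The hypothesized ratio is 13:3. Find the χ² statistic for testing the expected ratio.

9.597

Expected counts for N = 163 under a 13:3 ratio (total parts = 16):
  white: 163 × 13/16 = 132.4375
  colored: 163 × 3/16 = 30.5625
χ² = Σ (O − E)² / E
  white: (117 − 132.4375)² / 132.4375 = 1.7995
  colored: (46 − 30.5625)² / 30.5625 = 7.7977
χ² = 1.7995 + 7.7977 = 9.5972 ≈ 9.597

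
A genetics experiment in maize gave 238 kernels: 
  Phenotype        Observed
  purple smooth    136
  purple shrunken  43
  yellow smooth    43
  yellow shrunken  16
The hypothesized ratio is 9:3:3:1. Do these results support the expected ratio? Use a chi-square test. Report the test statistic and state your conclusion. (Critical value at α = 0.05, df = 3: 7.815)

Under the 9:3:3:1 hypothesis (Σ ratio = 16, N = 238):
  purple smooth: 238 × 9/16 = 133.875
  purple shrunken: 238 × 3/16 = 44.625
  yellow smooth: 238 × 3/16 = 44.625
  yellow shrunken: 238 × 1/16 = 14.875
χ² = Σ (O − E)² / E
  purple smooth: (136 − 133.875)² / 133.875 = 0.0337
  purple shrunken: (43 − 44.625)² / 44.625 = 0.0592
  yellow smooth: (43 − 44.625)² / 44.625 = 0.0592
  yellow shrunken: (16 − 14.875)² / 14.875 = 0.0851
χ² = 0.0337 + 0.0592 + 0.0592 + 0.0851 = 0.2372 ≈ 0.237
Degrees of freedom = 4 − 1 = 3; critical value at α = 0.05 is 7.815.
Since 0.237 < 7.815, we fail to reject the null hypothesis — the data are consistent with the 9:3:3:1 ratio.

0.237; consistent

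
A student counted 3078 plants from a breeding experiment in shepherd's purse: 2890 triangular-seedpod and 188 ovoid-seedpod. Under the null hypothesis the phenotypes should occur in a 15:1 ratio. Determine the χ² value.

The 15:1 ratio has 16 parts, so with N = 3078 the expected counts are:
  triangular-seedpod: 3078 × 15/16 = 2885.625
  ovoid-seedpod: 3078 × 1/16 = 192.375
χ² = Σ (O − E)² / E
  triangular-seedpod: (2890 − 2885.625)² / 2885.625 = 0.0066
  ovoid-seedpod: (188 − 192.375)² / 192.375 = 0.0995
χ² = 0.0066 + 0.0995 = 0.1061 ≈ 0.106

0.106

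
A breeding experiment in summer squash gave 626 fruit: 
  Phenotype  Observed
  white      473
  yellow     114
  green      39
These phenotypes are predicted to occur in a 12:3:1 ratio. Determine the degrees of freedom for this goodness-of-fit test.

2

A goodness-of-fit test with 3 phenotype classes has df = 3 − 1 = 2.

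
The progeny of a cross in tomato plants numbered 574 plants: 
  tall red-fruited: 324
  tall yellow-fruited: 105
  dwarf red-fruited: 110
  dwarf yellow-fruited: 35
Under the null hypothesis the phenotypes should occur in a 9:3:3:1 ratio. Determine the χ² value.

Under the 9:3:3:1 hypothesis (Σ ratio = 16, N = 574):
  tall red-fruited: 574 × 9/16 = 322.875
  tall yellow-fruited: 574 × 3/16 = 107.625
  dwarf red-fruited: 574 × 3/16 = 107.625
  dwarf yellow-fruited: 574 × 1/16 = 35.875
χ² = Σ (O − E)² / E
  tall red-fruited: (324 − 322.875)² / 322.875 = 0.0039
  tall yellow-fruited: (105 − 107.625)² / 107.625 = 0.0640
  dwarf red-fruited: (110 − 107.625)² / 107.625 = 0.0524
  dwarf yellow-fruited: (35 − 35.875)² / 35.875 = 0.0213
χ² = 0.0039 + 0.0640 + 0.0524 + 0.0213 = 0.1416 ≈ 0.142

0.142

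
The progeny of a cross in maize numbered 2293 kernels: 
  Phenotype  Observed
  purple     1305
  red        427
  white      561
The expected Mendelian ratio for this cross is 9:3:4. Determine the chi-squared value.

Under the 9:3:4 hypothesis (Σ ratio = 16, N = 2293):
  purple: 2293 × 9/16 = 1289.8125
  red: 2293 × 3/16 = 429.9375
  white: 2293 × 4/16 = 573.25
χ² = Σ (O − E)² / E
  purple: (1305 − 1289.8125)² / 1289.8125 = 0.1788
  red: (427 − 429.9375)² / 429.9375 = 0.0201
  white: (561 − 573.25)² / 573.25 = 0.2618
χ² = 0.1788 + 0.0201 + 0.2618 = 0.4607 ≈ 0.461

0.461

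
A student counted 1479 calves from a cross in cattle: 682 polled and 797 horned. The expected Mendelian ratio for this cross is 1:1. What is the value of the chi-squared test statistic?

8.942

Under the 1:1 hypothesis (Σ ratio = 2, N = 1479):
  polled: 1479 × 1/2 = 739.5
  horned: 1479 × 1/2 = 739.5
χ² = Σ (O − E)² / E
  polled: (682 − 739.5)² / 739.5 = 4.4709
  horned: (797 − 739.5)² / 739.5 = 4.4709
χ² = 4.4709 + 4.4709 = 8.9418 ≈ 8.942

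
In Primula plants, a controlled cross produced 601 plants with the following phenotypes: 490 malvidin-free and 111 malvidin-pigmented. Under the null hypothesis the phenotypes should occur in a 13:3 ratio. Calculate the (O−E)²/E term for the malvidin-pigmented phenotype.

0.025

Total ratio parts = 16. Expected numbers out of 601:
  malvidin-free: 601 × 13/16 = 488.3125
  malvidin-pigmented: 601 × 3/16 = 112.6875
Contribution of malvidin-pigmented: (111 − 112.6875)² / 112.6875 = 0.0253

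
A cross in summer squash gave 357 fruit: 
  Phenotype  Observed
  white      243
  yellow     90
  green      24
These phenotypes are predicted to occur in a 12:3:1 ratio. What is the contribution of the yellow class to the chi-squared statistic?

7.946

Total ratio parts = 16. Expected numbers out of 357:
  white: 357 × 12/16 = 267.75
  yellow: 357 × 3/16 = 66.9375
  green: 357 × 1/16 = 22.3125
Contribution of yellow: (90 − 66.9375)² / 66.9375 = 7.9459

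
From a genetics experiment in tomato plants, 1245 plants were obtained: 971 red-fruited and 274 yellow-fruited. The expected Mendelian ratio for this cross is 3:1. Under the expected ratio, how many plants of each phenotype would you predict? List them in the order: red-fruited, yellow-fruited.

933.75, 311.25

Total ratio parts = 4. Expected numbers out of 1245:
  red-fruited: 1245 × 3/4 = 933.75
  yellow-fruited: 1245 × 1/4 = 311.25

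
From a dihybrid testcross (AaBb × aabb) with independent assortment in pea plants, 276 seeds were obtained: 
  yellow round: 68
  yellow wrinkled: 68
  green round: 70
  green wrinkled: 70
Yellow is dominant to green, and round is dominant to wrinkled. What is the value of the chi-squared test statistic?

A dihybrid testcross with independent assortment gives a 1:1:1:1 ratio.
Total ratio parts = 4. Expected numbers out of 276:
  yellow round: 276 × 1/4 = 69
  yellow wrinkled: 276 × 1/4 = 69
  green round: 276 × 1/4 = 69
  green wrinkled: 276 × 1/4 = 69
χ² = Σ (O − E)² / E
  yellow round: (68 − 69)² / 69 = 0.0145
  yellow wrinkled: (68 − 69)² / 69 = 0.0145
  green round: (70 − 69)² / 69 = 0.0145
  green wrinkled: (70 − 69)² / 69 = 0.0145
χ² = 0.0145 + 0.0145 + 0.0145 + 0.0145 = 0.058

0.058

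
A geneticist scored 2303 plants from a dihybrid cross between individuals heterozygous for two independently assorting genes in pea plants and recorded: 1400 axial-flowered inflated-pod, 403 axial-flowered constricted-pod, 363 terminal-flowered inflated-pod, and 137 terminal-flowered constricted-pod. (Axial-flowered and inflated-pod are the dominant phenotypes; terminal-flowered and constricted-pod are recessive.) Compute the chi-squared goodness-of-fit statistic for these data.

A dihybrid F₂ with independent assortment and complete dominance at both loci gives a 9:3:3:1 phenotypic ratio.
Expected counts for N = 2303 under a 9:3:3:1 ratio (total parts = 16):
  axial-flowered inflated-pod: 2303 × 9/16 = 1295.4375
  axial-flowered constricted-pod: 2303 × 3/16 = 431.8125
  terminal-flowered inflated-pod: 2303 × 3/16 = 431.8125
  terminal-flowered constricted-pod: 2303 × 1/16 = 143.9375
χ² = Σ (O − E)² / E
  axial-flowered inflated-pod: (1400 − 1295.4375)² / 1295.4375 = 8.4399
  axial-flowered constricted-pod: (403 − 431.8125)² / 431.8125 = 1.9225
  terminal-flowered inflated-pod: (363 − 431.8125)² / 431.8125 = 10.9658
  terminal-flowered constricted-pod: (137 − 143.9375)² / 143.9375 = 0.3344
χ² = 8.4399 + 1.9225 + 10.9658 + 0.3344 = 21.6626 ≈ 21.663

21.663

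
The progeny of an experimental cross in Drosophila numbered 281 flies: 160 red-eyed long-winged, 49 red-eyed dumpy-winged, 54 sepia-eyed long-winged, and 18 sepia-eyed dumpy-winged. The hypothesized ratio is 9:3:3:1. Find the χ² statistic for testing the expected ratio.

0.325

Under the 9:3:3:1 hypothesis (Σ ratio = 16, N = 281):
  red-eyed long-winged: 281 × 9/16 = 158.0625
  red-eyed dumpy-winged: 281 × 3/16 = 52.6875
  sepia-eyed long-winged: 281 × 3/16 = 52.6875
  sepia-eyed dumpy-winged: 281 × 1/16 = 17.5625
χ² = Σ (O − E)² / E
  red-eyed long-winged: (160 − 158.0625)² / 158.0625 = 0.0237
  red-eyed dumpy-winged: (49 − 52.6875)² / 52.6875 = 0.2581
  sepia-eyed long-winged: (54 − 52.6875)² / 52.6875 = 0.0327
  sepia-eyed dumpy-winged: (18 − 17.5625)² / 17.5625 = 0.0109
χ² = 0.0237 + 0.2581 + 0.0327 + 0.0109 = 0.3254 ≈ 0.325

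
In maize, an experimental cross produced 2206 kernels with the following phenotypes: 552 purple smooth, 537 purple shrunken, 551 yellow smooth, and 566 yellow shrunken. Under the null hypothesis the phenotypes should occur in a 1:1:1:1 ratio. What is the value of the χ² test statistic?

0.763

The 1:1:1:1 ratio has 4 parts, so with N = 2206 the expected counts are:
  purple smooth: 2206 × 1/4 = 551.5
  purple shrunken: 2206 × 1/4 = 551.5
  yellow smooth: 2206 × 1/4 = 551.5
  yellow shrunken: 2206 × 1/4 = 551.5
χ² = Σ (O − E)² / E
  purple smooth: (552 − 551.5)² / 551.5 = 0.0005
  purple shrunken: (537 − 551.5)² / 551.5 = 0.3812
  yellow smooth: (551 − 551.5)² / 551.5 = 0.0005
  yellow shrunken: (566 − 551.5)² / 551.5 = 0.3812
χ² = 0.0005 + 0.3812 + 0.0005 + 0.3812 = 0.7634 ≈ 0.763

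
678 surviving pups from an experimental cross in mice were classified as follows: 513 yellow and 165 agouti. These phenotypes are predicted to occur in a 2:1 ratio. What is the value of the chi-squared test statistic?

Expected counts for N = 678 under a 2:1 ratio (total parts = 3):
  yellow: 678 × 2/3 = 452
  agouti: 678 × 1/3 = 226
χ² = Σ (O − E)² / E
  yellow: (513 − 452)² / 452 = 8.2323
  agouti: (165 − 226)² / 226 = 16.4646
χ² = 8.2323 + 16.4646 = 24.6969 ≈ 24.697

24.697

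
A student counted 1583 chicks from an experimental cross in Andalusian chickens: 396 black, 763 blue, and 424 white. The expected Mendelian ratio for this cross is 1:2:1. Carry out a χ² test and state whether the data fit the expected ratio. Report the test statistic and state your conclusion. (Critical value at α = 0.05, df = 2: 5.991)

The 1:2:1 ratio has 4 parts, so with N = 1583 the expected counts are:
  black: 1583 × 1/4 = 395.75
  blue: 1583 × 2/4 = 791.5
  white: 1583 × 1/4 = 395.75
χ² = Σ (O − E)² / E
  black: (396 − 395.75)² / 395.75 = 0.0002
  blue: (763 − 791.5)² / 791.5 = 1.0262
  white: (424 − 395.75)² / 395.75 = 2.0166
χ² = 0.0002 + 1.0262 + 2.0166 = 3.043
Degrees of freedom = 3 − 1 = 2; critical value at α = 0.05 is 5.991.
Since 3.043 < 5.991, we fail to reject the null hypothesis — the data are consistent with the 1:2:1 ratio.

3.043; consistent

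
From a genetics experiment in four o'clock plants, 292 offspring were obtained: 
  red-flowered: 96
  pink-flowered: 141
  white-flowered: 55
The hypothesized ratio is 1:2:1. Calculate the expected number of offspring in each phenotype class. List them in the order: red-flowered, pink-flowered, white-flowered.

73, 146, 73

Expected counts for N = 292 under a 1:2:1 ratio (total parts = 4):
  red-flowered: 292 × 1/4 = 73
  pink-flowered: 292 × 2/4 = 146
  white-flowered: 292 × 1/4 = 73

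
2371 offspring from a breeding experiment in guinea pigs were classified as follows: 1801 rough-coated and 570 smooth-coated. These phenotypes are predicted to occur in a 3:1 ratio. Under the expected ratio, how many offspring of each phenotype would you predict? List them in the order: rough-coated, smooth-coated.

Total ratio parts = 4. Expected numbers out of 2371:
  rough-coated: 2371 × 3/4 = 1778.25
  smooth-coated: 2371 × 1/4 = 592.75

1778.25, 592.75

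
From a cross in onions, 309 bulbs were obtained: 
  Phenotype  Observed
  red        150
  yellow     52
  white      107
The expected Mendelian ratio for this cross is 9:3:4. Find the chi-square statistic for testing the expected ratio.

Total ratio parts = 16. Expected numbers out of 309:
  red: 309 × 9/16 = 173.8125
  yellow: 309 × 3/16 = 57.9375
  white: 309 × 4/16 = 77.25
χ² = Σ (O − E)² / E
  red: (150 − 173.8125)² / 173.8125 = 3.2623
  yellow: (52 − 57.9375)² / 57.9375 = 0.6085
  white: (107 − 77.25)² / 77.25 = 11.4571
χ² = 3.2623 + 0.6085 + 11.4571 = 15.3279 ≈ 15.328

15.328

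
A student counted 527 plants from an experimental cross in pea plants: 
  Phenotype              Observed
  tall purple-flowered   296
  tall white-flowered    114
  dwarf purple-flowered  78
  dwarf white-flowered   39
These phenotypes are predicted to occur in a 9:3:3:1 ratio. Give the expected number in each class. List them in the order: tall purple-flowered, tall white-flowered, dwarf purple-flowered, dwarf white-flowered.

Under the 9:3:3:1 hypothesis (Σ ratio = 16, N = 527):
  tall purple-flowered: 527 × 9/16 = 296.4375
  tall white-flowered: 527 × 3/16 = 98.8125
  dwarf purple-flowered: 527 × 3/16 = 98.8125
  dwarf white-flowered: 527 × 1/16 = 32.9375

296.4375, 98.8125, 98.8125, 32.9375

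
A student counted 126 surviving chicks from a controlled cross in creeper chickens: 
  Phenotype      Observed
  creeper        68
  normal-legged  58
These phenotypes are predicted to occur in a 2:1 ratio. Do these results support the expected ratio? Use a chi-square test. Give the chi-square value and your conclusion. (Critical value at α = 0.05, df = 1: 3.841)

9.143; not consistent

Total ratio parts = 3. Expected numbers out of 126:
  creeper: 126 × 2/3 = 84
  normal-legged: 126 × 1/3 = 42
χ² = Σ (O − E)² / E
  creeper: (68 − 84)² / 84 = 3.0476
  normal-legged: (58 − 42)² / 42 = 6.0952
χ² = 3.0476 + 6.0952 = 9.1428 ≈ 9.143
Degrees of freedom = 2 − 1 = 1; critical value at α = 0.05 is 3.841.
Since 9.143 > 3.841, we reject the null hypothesis — the data do not fit the 2:1 ratio.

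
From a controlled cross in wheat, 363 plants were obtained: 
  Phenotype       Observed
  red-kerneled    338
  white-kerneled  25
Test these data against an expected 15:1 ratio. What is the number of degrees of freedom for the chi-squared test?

A goodness-of-fit test with 2 phenotype classes has df = 2 − 1 = 1.

1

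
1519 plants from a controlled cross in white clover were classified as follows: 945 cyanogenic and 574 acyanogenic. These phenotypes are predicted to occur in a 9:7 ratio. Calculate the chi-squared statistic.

21.940

Expected counts for N = 1519 under a 9:7 ratio (total parts = 16):
  cyanogenic: 1519 × 9/16 = 854.4375
  acyanogenic: 1519 × 7/16 = 664.5625
χ² = Σ (O − E)² / E
  cyanogenic: (945 − 854.4375)² / 854.4375 = 9.5988
  acyanogenic: (574 − 664.5625)² / 664.5625 = 12.3413
χ² = 9.5988 + 12.3413 = 21.9401 ≈ 21.940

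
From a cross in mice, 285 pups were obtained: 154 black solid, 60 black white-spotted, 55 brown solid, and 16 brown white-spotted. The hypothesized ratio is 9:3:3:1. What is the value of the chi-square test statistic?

Expected counts for N = 285 under a 9:3:3:1 ratio (total parts = 16):
  black solid: 285 × 9/16 = 160.3125
  black white-spotted: 285 × 3/16 = 53.4375
  brown solid: 285 × 3/16 = 53.4375
  brown white-spotted: 285 × 1/16 = 17.8125
χ² = Σ (O − E)² / E
  black solid: (154 − 160.3125)² / 160.3125 = 0.2486
  black white-spotted: (60 − 53.4375)² / 53.4375 = 0.8059
  brown solid: (55 − 53.4375)² / 53.4375 = 0.0457
  brown white-spotted: (16 − 17.8125)² / 17.8125 = 0.1844
χ² = 0.2486 + 0.8059 + 0.0457 + 0.1844 = 1.2846 ≈ 1.285

1.285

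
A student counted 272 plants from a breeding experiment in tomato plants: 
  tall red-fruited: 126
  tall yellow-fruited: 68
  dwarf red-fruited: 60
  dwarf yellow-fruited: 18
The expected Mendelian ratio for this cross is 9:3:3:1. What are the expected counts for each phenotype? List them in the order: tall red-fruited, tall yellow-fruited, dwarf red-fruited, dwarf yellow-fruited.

The 9:3:3:1 ratio has 16 parts, so with N = 272 the expected counts are:
  tall red-fruited: 272 × 9/16 = 153
  tall yellow-fruited: 272 × 3/16 = 51
  dwarf red-fruited: 272 × 3/16 = 51
  dwarf yellow-fruited: 272 × 1/16 = 17

153, 51, 51, 17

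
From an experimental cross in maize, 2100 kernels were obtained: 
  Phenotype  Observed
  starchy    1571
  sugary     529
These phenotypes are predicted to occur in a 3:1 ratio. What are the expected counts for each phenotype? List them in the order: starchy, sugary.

Expected counts for N = 2100 under a 3:1 ratio (total parts = 4):
  starchy: 2100 × 3/4 = 1575
  sugary: 2100 × 1/4 = 525

1575, 525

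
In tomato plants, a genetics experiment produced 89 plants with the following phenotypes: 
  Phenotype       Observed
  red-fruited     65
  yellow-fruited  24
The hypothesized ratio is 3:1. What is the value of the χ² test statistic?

The 3:1 ratio has 4 parts, so with N = 89 the expected counts are:
  red-fruited: 89 × 3/4 = 66.75
  yellow-fruited: 89 × 1/4 = 22.25
χ² = Σ (O − E)² / E
  red-fruited: (65 − 66.75)² / 66.75 = 0.0459
  yellow-fruited: (24 − 22.25)² / 22.25 = 0.1376
χ² = 0.0459 + 0.1376 = 0.1835 ≈ 0.184

0.184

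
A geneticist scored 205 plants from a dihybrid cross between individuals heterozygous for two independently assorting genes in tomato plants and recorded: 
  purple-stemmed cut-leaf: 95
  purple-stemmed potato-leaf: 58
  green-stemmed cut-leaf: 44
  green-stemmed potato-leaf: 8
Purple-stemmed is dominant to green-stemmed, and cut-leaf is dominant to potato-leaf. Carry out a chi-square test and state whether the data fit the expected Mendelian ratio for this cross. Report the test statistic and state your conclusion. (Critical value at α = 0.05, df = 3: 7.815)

16.147; not consistent

A dihybrid F₂ with independent assortment and complete dominance at both loci gives a 9:3:3:1 phenotypic ratio.
The 9:3:3:1 ratio has 16 parts, so with N = 205 the expected counts are:
  purple-stemmed cut-leaf: 205 × 9/16 = 115.3125
  purple-stemmed potato-leaf: 205 × 3/16 = 38.4375
  green-stemmed cut-leaf: 205 × 3/16 = 38.4375
  green-stemmed potato-leaf: 205 × 1/16 = 12.8125
χ² = Σ (O − E)² / E
  purple-stemmed cut-leaf: (95 − 115.3125)² / 115.3125 = 3.5781
  purple-stemmed potato-leaf: (58 − 38.4375)² / 38.4375 = 9.9562
  green-stemmed cut-leaf: (44 − 38.4375)² / 38.4375 = 0.8050
  green-stemmed potato-leaf: (8 − 12.8125)² / 12.8125 = 1.8076
χ² = 3.5781 + 9.9562 + 0.8050 + 1.8076 = 16.1469 ≈ 16.147
Degrees of freedom = 4 − 1 = 3; critical value at α = 0.05 is 7.815.
Since 16.147 > 7.815, we reject the null hypothesis — the data do not fit the 9:3:3:1 ratio.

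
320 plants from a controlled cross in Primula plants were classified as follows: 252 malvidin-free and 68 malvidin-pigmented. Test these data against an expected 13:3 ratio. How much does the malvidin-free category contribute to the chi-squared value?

Under the 13:3 hypothesis (Σ ratio = 16, N = 320):
  malvidin-free: 320 × 13/16 = 260
  malvidin-pigmented: 320 × 3/16 = 60
Contribution of malvidin-free: (252 − 260)² / 260 = 0.2462

0.246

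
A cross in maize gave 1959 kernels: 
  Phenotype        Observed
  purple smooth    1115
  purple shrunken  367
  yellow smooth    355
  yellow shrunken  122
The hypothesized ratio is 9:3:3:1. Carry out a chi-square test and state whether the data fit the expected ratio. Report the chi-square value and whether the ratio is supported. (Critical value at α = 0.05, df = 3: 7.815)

Expected counts for N = 1959 under a 9:3:3:1 ratio (total parts = 16):
  purple smooth: 1959 × 9/16 = 1101.9375
  purple shrunken: 1959 × 3/16 = 367.3125
  yellow smooth: 1959 × 3/16 = 367.3125
  yellow shrunken: 1959 × 1/16 = 122.4375
χ² = Σ (O − E)² / E
  purple smooth: (1115 − 1101.9375)² / 1101.9375 = 0.1548
  purple shrunken: (367 − 367.3125)² / 367.3125 = 0.0003
  yellow smooth: (355 − 367.3125)² / 367.3125 = 0.4127
  yellow shrunken: (122 − 122.4375)² / 122.4375 = 0.0016
χ² = 0.1548 + 0.0003 + 0.4127 + 0.0016 = 0.5694 ≈ 0.569
Degrees of freedom = 4 − 1 = 3; critical value at α = 0.05 is 7.815.
Since 0.569 < 7.815, we fail to reject the null hypothesis — the data are consistent with the 9:3:3:1 ratio.

0.569; consistent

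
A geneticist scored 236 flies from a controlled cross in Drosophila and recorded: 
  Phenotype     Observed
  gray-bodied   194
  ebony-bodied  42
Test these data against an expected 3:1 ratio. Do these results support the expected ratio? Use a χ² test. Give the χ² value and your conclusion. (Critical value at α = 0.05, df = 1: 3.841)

Under the 3:1 hypothesis (Σ ratio = 4, N = 236):
  gray-bodied: 236 × 3/4 = 177
  ebony-bodied: 236 × 1/4 = 59
χ² = Σ (O − E)² / E
  gray-bodied: (194 − 177)² / 177 = 1.6328
  ebony-bodied: (42 − 59)² / 59 = 4.8983
χ² = 1.6328 + 4.8983 = 6.5311 ≈ 6.531
Degrees of freedom = 2 − 1 = 1; critical value at α = 0.05 is 3.841.
Since 6.531 > 3.841, we reject the null hypothesis — the data do not fit the 3:1 ratio.

6.531; not consistent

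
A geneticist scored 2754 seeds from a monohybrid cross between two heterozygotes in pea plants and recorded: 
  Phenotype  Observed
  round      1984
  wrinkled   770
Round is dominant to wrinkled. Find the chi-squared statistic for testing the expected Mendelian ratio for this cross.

12.863

For a monohybrid cross between heterozygotes with complete dominance, the expected phenotypic ratio is 3:1.
Under the 3:1 hypothesis (Σ ratio = 4, N = 2754):
  round: 2754 × 3/4 = 2065.5
  wrinkled: 2754 × 1/4 = 688.5
χ² = Σ (O − E)² / E
  round: (1984 − 2065.5)² / 2065.5 = 3.2158
  wrinkled: (770 − 688.5)² / 688.5 = 9.6474
χ² = 3.2158 + 9.6474 = 12.8632 ≈ 12.863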